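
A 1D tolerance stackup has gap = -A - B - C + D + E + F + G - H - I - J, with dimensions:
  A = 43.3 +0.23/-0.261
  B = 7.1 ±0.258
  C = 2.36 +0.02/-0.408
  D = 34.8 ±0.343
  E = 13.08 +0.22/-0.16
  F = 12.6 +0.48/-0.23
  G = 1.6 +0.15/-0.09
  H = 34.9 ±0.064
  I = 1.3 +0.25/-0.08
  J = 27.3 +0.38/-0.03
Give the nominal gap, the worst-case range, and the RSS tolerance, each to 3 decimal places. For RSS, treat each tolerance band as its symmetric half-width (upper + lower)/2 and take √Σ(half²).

Stack each dimension's contribution:
  -A: nom -43.300 → Σnom=-43.300; wc +0.261/-0.230 → slack +0.261/-0.230; half-tol=0.245, Σhalf²=0.060270
  -B: nom -7.100 → Σnom=-50.400; wc +0.258/-0.258 → slack +0.519/-0.488; half-tol=0.258, Σhalf²=0.126834
  -C: nom -2.360 → Σnom=-52.760; wc +0.408/-0.020 → slack +0.927/-0.508; half-tol=0.214, Σhalf²=0.172630
  +D: nom +34.800 → Σnom=-17.960; wc +0.343/-0.343 → slack +1.270/-0.851; half-tol=0.343, Σhalf²=0.290279
  +E: nom +13.080 → Σnom=-4.880; wc +0.220/-0.160 → slack +1.490/-1.011; half-tol=0.190, Σhalf²=0.326379
  +F: nom +12.600 → Σnom=7.720; wc +0.480/-0.230 → slack +1.970/-1.241; half-tol=0.355, Σhalf²=0.452404
  +G: nom +1.600 → Σnom=9.320; wc +0.150/-0.090 → slack +2.120/-1.331; half-tol=0.120, Σhalf²=0.466804
  -H: nom -34.900 → Σnom=-25.580; wc +0.064/-0.064 → slack +2.184/-1.395; half-tol=0.064, Σhalf²=0.470900
  -I: nom -1.300 → Σnom=-26.880; wc +0.080/-0.250 → slack +2.264/-1.645; half-tol=0.165, Σhalf²=0.498125
  -J: nom -27.300 → Σnom=-54.180; wc +0.030/-0.380 → slack +2.294/-2.025; half-tol=0.205, Σhalf²=0.540150
Nominal = -54.180. Worst-case = [-54.180 - 2.025, -54.180 + 2.294] = [-56.205, -51.886]. RSS = √0.540150 = 0.735.

nominal=-54.180 wc=[-56.205,-51.886] rss=0.735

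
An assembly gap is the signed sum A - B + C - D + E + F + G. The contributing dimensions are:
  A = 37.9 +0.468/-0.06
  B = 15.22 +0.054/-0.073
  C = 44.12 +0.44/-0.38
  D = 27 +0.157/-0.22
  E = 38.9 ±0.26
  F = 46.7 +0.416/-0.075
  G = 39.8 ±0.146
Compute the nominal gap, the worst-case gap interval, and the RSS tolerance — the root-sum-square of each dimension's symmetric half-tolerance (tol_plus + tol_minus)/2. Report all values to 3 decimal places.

nominal=165.200 wc=[164.068,167.223] rss=0.653

Stack each dimension's contribution:
  +A: nom +37.900 → Σnom=37.900; wc +0.468/-0.060 → slack +0.468/-0.060; half-tol=0.264, Σhalf²=0.069696
  -B: nom -15.220 → Σnom=22.680; wc +0.073/-0.054 → slack +0.541/-0.114; half-tol=0.064, Σhalf²=0.073728
  +C: nom +44.120 → Σnom=66.800; wc +0.440/-0.380 → slack +0.981/-0.494; half-tol=0.410, Σhalf²=0.241828
  -D: nom -27.000 → Σnom=39.800; wc +0.220/-0.157 → slack +1.201/-0.651; half-tol=0.189, Σhalf²=0.277361
  +E: nom +38.900 → Σnom=78.700; wc +0.260/-0.260 → slack +1.461/-0.911; half-tol=0.260, Σhalf²=0.344961
  +F: nom +46.700 → Σnom=125.400; wc +0.416/-0.075 → slack +1.877/-0.986; half-tol=0.245, Σhalf²=0.405231
  +G: nom +39.800 → Σnom=165.200; wc +0.146/-0.146 → slack +2.023/-1.132; half-tol=0.146, Σhalf²=0.426547
Nominal = 165.200. Worst-case = [165.200 - 1.132, 165.200 + 2.023] = [164.068, 167.223]. RSS = √0.426547 = 0.653.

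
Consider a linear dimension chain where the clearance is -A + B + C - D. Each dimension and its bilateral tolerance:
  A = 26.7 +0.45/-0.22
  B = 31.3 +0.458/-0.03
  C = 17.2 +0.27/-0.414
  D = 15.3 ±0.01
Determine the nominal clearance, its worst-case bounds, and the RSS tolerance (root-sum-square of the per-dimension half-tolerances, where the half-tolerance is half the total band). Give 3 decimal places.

nominal=6.500 wc=[5.596,7.458] rss=0.537

Stack each dimension's contribution:
  -A: nom -26.700 → Σnom=-26.700; wc +0.220/-0.450 → slack +0.220/-0.450; half-tol=0.335, Σhalf²=0.112225
  +B: nom +31.300 → Σnom=4.600; wc +0.458/-0.030 → slack +0.678/-0.480; half-tol=0.244, Σhalf²=0.171761
  +C: nom +17.200 → Σnom=21.800; wc +0.270/-0.414 → slack +0.948/-0.894; half-tol=0.342, Σhalf²=0.288725
  -D: nom -15.300 → Σnom=6.500; wc +0.010/-0.010 → slack +0.958/-0.904; half-tol=0.010, Σhalf²=0.288825
Nominal = 6.500. Worst-case = [6.500 - 0.904, 6.500 + 0.958] = [5.596, 7.458]. RSS = √0.288825 = 0.537.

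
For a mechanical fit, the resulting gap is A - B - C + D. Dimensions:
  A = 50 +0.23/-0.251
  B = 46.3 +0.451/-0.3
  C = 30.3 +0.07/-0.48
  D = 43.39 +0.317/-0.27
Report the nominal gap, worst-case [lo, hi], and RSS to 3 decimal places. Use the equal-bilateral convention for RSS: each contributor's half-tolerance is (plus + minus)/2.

nominal=16.790 wc=[15.748,18.117] rss=0.601

Stack each dimension's contribution:
  +A: nom +50.000 → Σnom=50.000; wc +0.230/-0.251 → slack +0.230/-0.251; half-tol=0.240, Σhalf²=0.057840
  -B: nom -46.300 → Σnom=3.700; wc +0.300/-0.451 → slack +0.530/-0.702; half-tol=0.376, Σhalf²=0.198840
  -C: nom -30.300 → Σnom=-26.600; wc +0.480/-0.070 → slack +1.010/-0.772; half-tol=0.275, Σhalf²=0.274465
  +D: nom +43.390 → Σnom=16.790; wc +0.317/-0.270 → slack +1.327/-1.042; half-tol=0.293, Σhalf²=0.360608
Nominal = 16.790. Worst-case = [16.790 - 1.042, 16.790 + 1.327] = [15.748, 18.117]. RSS = √0.360608 = 0.601.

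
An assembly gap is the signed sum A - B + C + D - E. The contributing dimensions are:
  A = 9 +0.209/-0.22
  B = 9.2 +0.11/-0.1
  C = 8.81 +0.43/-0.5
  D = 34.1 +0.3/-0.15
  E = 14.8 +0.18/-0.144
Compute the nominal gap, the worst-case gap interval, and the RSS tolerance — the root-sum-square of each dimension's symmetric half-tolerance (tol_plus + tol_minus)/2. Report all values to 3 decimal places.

Stack each dimension's contribution:
  +A: nom +9.000 → Σnom=9.000; wc +0.209/-0.220 → slack +0.209/-0.220; half-tol=0.214, Σhalf²=0.046010
  -B: nom -9.200 → Σnom=-0.200; wc +0.100/-0.110 → slack +0.309/-0.330; half-tol=0.105, Σhalf²=0.057035
  +C: nom +8.810 → Σnom=8.610; wc +0.430/-0.500 → slack +0.739/-0.830; half-tol=0.465, Σhalf²=0.273260
  +D: nom +34.100 → Σnom=42.710; wc +0.300/-0.150 → slack +1.039/-0.980; half-tol=0.225, Σhalf²=0.323885
  -E: nom -14.800 → Σnom=27.910; wc +0.144/-0.180 → slack +1.183/-1.160; half-tol=0.162, Σhalf²=0.350129
Nominal = 27.910. Worst-case = [27.910 - 1.160, 27.910 + 1.183] = [26.750, 29.093]. RSS = √0.350129 = 0.592.

nominal=27.910 wc=[26.750,29.093] rss=0.592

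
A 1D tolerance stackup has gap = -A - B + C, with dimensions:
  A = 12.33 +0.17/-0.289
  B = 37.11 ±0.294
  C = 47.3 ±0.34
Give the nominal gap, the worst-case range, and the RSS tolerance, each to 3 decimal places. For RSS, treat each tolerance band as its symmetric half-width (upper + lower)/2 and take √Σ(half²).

Stack each dimension's contribution:
  -A: nom -12.330 → Σnom=-12.330; wc +0.289/-0.170 → slack +0.289/-0.170; half-tol=0.229, Σhalf²=0.052670
  -B: nom -37.110 → Σnom=-49.440; wc +0.294/-0.294 → slack +0.583/-0.464; half-tol=0.294, Σhalf²=0.139106
  +C: nom +47.300 → Σnom=-2.140; wc +0.340/-0.340 → slack +0.923/-0.804; half-tol=0.340, Σhalf²=0.254706
Nominal = -2.140. Worst-case = [-2.140 - 0.804, -2.140 + 0.923] = [-2.944, -1.217]. RSS = √0.254706 = 0.505.

nominal=-2.140 wc=[-2.944,-1.217] rss=0.505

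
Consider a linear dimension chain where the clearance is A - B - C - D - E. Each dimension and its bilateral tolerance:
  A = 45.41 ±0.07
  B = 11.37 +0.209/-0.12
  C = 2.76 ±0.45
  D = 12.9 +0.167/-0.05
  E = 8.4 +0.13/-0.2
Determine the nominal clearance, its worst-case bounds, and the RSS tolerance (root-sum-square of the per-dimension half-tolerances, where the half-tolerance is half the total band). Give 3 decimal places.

Stack each dimension's contribution:
  +A: nom +45.410 → Σnom=45.410; wc +0.070/-0.070 → slack +0.070/-0.070; half-tol=0.070, Σhalf²=0.004900
  -B: nom -11.370 → Σnom=34.040; wc +0.120/-0.209 → slack +0.190/-0.279; half-tol=0.164, Σhalf²=0.031960
  -C: nom -2.760 → Σnom=31.280; wc +0.450/-0.450 → slack +0.640/-0.729; half-tol=0.450, Σhalf²=0.234460
  -D: nom -12.900 → Σnom=18.380; wc +0.050/-0.167 → slack +0.690/-0.896; half-tol=0.109, Σhalf²=0.246233
  -E: nom -8.400 → Σnom=9.980; wc +0.200/-0.130 → slack +0.890/-1.026; half-tol=0.165, Σhalf²=0.273458
Nominal = 9.980. Worst-case = [9.980 - 1.026, 9.980 + 0.890] = [8.954, 10.870]. RSS = √0.273458 = 0.523.

nominal=9.980 wc=[8.954,10.870] rss=0.523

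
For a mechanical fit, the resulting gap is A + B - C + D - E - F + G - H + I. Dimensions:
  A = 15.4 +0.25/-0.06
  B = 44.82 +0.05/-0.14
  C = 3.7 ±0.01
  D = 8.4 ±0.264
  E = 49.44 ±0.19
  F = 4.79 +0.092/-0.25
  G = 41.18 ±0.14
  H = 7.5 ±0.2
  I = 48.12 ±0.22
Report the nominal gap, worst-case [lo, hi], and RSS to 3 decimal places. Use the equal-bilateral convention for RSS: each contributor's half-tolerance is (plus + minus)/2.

Stack each dimension's contribution:
  +A: nom +15.400 → Σnom=15.400; wc +0.250/-0.060 → slack +0.250/-0.060; half-tol=0.155, Σhalf²=0.024025
  +B: nom +44.820 → Σnom=60.220; wc +0.050/-0.140 → slack +0.300/-0.200; half-tol=0.095, Σhalf²=0.033050
  -C: nom -3.700 → Σnom=56.520; wc +0.010/-0.010 → slack +0.310/-0.210; half-tol=0.010, Σhalf²=0.033150
  +D: nom +8.400 → Σnom=64.920; wc +0.264/-0.264 → slack +0.574/-0.474; half-tol=0.264, Σhalf²=0.102846
  -E: nom -49.440 → Σnom=15.480; wc +0.190/-0.190 → slack +0.764/-0.664; half-tol=0.190, Σhalf²=0.138946
  -F: nom -4.790 → Σnom=10.690; wc +0.250/-0.092 → slack +1.014/-0.756; half-tol=0.171, Σhalf²=0.168187
  +G: nom +41.180 → Σnom=51.870; wc +0.140/-0.140 → slack +1.154/-0.896; half-tol=0.140, Σhalf²=0.187787
  -H: nom -7.500 → Σnom=44.370; wc +0.200/-0.200 → slack +1.354/-1.096; half-tol=0.200, Σhalf²=0.227787
  +I: nom +48.120 → Σnom=92.490; wc +0.220/-0.220 → slack +1.574/-1.316; half-tol=0.220, Σhalf²=0.276187
Nominal = 92.490. Worst-case = [92.490 - 1.316, 92.490 + 1.574] = [91.174, 94.064]. RSS = √0.276187 = 0.526.

nominal=92.490 wc=[91.174,94.064] rss=0.526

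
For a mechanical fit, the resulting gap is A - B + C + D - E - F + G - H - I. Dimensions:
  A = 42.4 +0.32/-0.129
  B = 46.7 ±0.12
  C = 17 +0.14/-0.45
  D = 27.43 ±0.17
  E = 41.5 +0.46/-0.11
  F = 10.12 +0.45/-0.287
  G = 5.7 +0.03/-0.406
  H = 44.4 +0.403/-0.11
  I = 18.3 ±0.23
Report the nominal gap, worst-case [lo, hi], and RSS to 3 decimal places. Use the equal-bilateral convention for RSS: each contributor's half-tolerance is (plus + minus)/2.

Stack each dimension's contribution:
  +A: nom +42.400 → Σnom=42.400; wc +0.320/-0.129 → slack +0.320/-0.129; half-tol=0.225, Σhalf²=0.050400
  -B: nom -46.700 → Σnom=-4.300; wc +0.120/-0.120 → slack +0.440/-0.249; half-tol=0.120, Σhalf²=0.064800
  +C: nom +17.000 → Σnom=12.700; wc +0.140/-0.450 → slack +0.580/-0.699; half-tol=0.295, Σhalf²=0.151825
  +D: nom +27.430 → Σnom=40.130; wc +0.170/-0.170 → slack +0.750/-0.869; half-tol=0.170, Σhalf²=0.180725
  -E: nom -41.500 → Σnom=-1.370; wc +0.110/-0.460 → slack +0.860/-1.329; half-tol=0.285, Σhalf²=0.261950
  -F: nom -10.120 → Σnom=-11.490; wc +0.287/-0.450 → slack +1.147/-1.779; half-tol=0.368, Σhalf²=0.397743
  +G: nom +5.700 → Σnom=-5.790; wc +0.030/-0.406 → slack +1.177/-2.185; half-tol=0.218, Σhalf²=0.445267
  -H: nom -44.400 → Σnom=-50.190; wc +0.110/-0.403 → slack +1.287/-2.588; half-tol=0.257, Σhalf²=0.511059
  -I: nom -18.300 → Σnom=-68.490; wc +0.230/-0.230 → slack +1.517/-2.818; half-tol=0.230, Σhalf²=0.563959
Nominal = -68.490. Worst-case = [-68.490 - 2.818, -68.490 + 1.517] = [-71.308, -66.973]. RSS = √0.563959 = 0.751.

nominal=-68.490 wc=[-71.308,-66.973] rss=0.751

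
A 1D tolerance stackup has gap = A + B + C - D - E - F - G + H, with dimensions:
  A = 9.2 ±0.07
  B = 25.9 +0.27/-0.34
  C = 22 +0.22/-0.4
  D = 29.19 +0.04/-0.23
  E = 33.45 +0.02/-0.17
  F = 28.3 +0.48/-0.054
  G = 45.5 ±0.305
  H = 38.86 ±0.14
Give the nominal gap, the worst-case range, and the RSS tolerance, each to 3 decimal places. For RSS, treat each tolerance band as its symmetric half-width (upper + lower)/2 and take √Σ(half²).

nominal=-40.480 wc=[-42.275,-39.021] rss=0.637

Stack each dimension's contribution:
  +A: nom +9.200 → Σnom=9.200; wc +0.070/-0.070 → slack +0.070/-0.070; half-tol=0.070, Σhalf²=0.004900
  +B: nom +25.900 → Σnom=35.100; wc +0.270/-0.340 → slack +0.340/-0.410; half-tol=0.305, Σhalf²=0.097925
  +C: nom +22.000 → Σnom=57.100; wc +0.220/-0.400 → slack +0.560/-0.810; half-tol=0.310, Σhalf²=0.194025
  -D: nom -29.190 → Σnom=27.910; wc +0.230/-0.040 → slack +0.790/-0.850; half-tol=0.135, Σhalf²=0.212250
  -E: nom -33.450 → Σnom=-5.540; wc +0.170/-0.020 → slack +0.960/-0.870; half-tol=0.095, Σhalf²=0.221275
  -F: nom -28.300 → Σnom=-33.840; wc +0.054/-0.480 → slack +1.014/-1.350; half-tol=0.267, Σhalf²=0.292564
  -G: nom -45.500 → Σnom=-79.340; wc +0.305/-0.305 → slack +1.319/-1.655; half-tol=0.305, Σhalf²=0.385589
  +H: nom +38.860 → Σnom=-40.480; wc +0.140/-0.140 → slack +1.459/-1.795; half-tol=0.140, Σhalf²=0.405189
Nominal = -40.480. Worst-case = [-40.480 - 1.795, -40.480 + 1.459] = [-42.275, -39.021]. RSS = √0.405189 = 0.637.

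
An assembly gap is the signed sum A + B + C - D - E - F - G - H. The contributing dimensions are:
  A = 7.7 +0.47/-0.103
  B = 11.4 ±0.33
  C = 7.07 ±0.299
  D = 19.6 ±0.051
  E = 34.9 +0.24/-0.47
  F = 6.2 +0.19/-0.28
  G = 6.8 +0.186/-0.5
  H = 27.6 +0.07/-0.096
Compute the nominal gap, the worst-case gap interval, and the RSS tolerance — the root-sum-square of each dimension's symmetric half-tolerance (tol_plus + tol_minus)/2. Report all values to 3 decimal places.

nominal=-68.930 wc=[-70.399,-66.434] rss=0.767

Stack each dimension's contribution:
  +A: nom +7.700 → Σnom=7.700; wc +0.470/-0.103 → slack +0.470/-0.103; half-tol=0.286, Σhalf²=0.082082
  +B: nom +11.400 → Σnom=19.100; wc +0.330/-0.330 → slack +0.800/-0.433; half-tol=0.330, Σhalf²=0.190982
  +C: nom +7.070 → Σnom=26.170; wc +0.299/-0.299 → slack +1.099/-0.732; half-tol=0.299, Σhalf²=0.280383
  -D: nom -19.600 → Σnom=6.570; wc +0.051/-0.051 → slack +1.150/-0.783; half-tol=0.051, Σhalf²=0.282984
  -E: nom -34.900 → Σnom=-28.330; wc +0.470/-0.240 → slack +1.620/-1.023; half-tol=0.355, Σhalf²=0.409009
  -F: nom -6.200 → Σnom=-34.530; wc +0.280/-0.190 → slack +1.900/-1.213; half-tol=0.235, Σhalf²=0.464234
  -G: nom -6.800 → Σnom=-41.330; wc +0.500/-0.186 → slack +2.400/-1.399; half-tol=0.343, Σhalf²=0.581883
  -H: nom -27.600 → Σnom=-68.930; wc +0.096/-0.070 → slack +2.496/-1.469; half-tol=0.083, Σhalf²=0.588772
Nominal = -68.930. Worst-case = [-68.930 - 1.469, -68.930 + 2.496] = [-70.399, -66.434]. RSS = √0.588772 = 0.767.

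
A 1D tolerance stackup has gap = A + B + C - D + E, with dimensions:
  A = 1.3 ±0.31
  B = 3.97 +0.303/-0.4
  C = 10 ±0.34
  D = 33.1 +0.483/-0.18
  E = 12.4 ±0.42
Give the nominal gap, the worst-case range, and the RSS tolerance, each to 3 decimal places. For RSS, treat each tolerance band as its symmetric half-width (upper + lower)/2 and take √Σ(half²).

Stack each dimension's contribution:
  +A: nom +1.300 → Σnom=1.300; wc +0.310/-0.310 → slack +0.310/-0.310; half-tol=0.310, Σhalf²=0.096100
  +B: nom +3.970 → Σnom=5.270; wc +0.303/-0.400 → slack +0.613/-0.710; half-tol=0.352, Σhalf²=0.219652
  +C: nom +10.000 → Σnom=15.270; wc +0.340/-0.340 → slack +0.953/-1.050; half-tol=0.340, Σhalf²=0.335252
  -D: nom -33.100 → Σnom=-17.830; wc +0.180/-0.483 → slack +1.133/-1.533; half-tol=0.332, Σhalf²=0.445145
  +E: nom +12.400 → Σnom=-5.430; wc +0.420/-0.420 → slack +1.553/-1.953; half-tol=0.420, Σhalf²=0.621545
Nominal = -5.430. Worst-case = [-5.430 - 1.953, -5.430 + 1.553] = [-7.383, -3.877]. RSS = √0.621545 = 0.788.

nominal=-5.430 wc=[-7.383,-3.877] rss=0.788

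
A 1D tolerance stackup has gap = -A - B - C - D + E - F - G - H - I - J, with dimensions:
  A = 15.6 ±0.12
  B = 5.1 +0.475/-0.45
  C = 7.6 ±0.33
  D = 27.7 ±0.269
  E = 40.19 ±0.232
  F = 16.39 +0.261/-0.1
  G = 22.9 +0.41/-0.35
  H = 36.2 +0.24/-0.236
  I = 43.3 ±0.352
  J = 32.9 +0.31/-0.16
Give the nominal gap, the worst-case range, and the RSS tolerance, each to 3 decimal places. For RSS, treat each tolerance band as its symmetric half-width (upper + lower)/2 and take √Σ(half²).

Stack each dimension's contribution:
  -A: nom -15.600 → Σnom=-15.600; wc +0.120/-0.120 → slack +0.120/-0.120; half-tol=0.120, Σhalf²=0.014400
  -B: nom -5.100 → Σnom=-20.700; wc +0.450/-0.475 → slack +0.570/-0.595; half-tol=0.463, Σhalf²=0.228306
  -C: nom -7.600 → Σnom=-28.300; wc +0.330/-0.330 → slack +0.900/-0.925; half-tol=0.330, Σhalf²=0.337206
  -D: nom -27.700 → Σnom=-56.000; wc +0.269/-0.269 → slack +1.169/-1.194; half-tol=0.269, Σhalf²=0.409567
  +E: nom +40.190 → Σnom=-15.810; wc +0.232/-0.232 → slack +1.401/-1.426; half-tol=0.232, Σhalf²=0.463391
  -F: nom -16.390 → Σnom=-32.200; wc +0.100/-0.261 → slack +1.501/-1.687; half-tol=0.180, Σhalf²=0.495972
  -G: nom -22.900 → Σnom=-55.100; wc +0.350/-0.410 → slack +1.851/-2.097; half-tol=0.380, Σhalf²=0.640371
  -H: nom -36.200 → Σnom=-91.300; wc +0.236/-0.240 → slack +2.087/-2.337; half-tol=0.238, Σhalf²=0.697016
  -I: nom -43.300 → Σnom=-134.600; wc +0.352/-0.352 → slack +2.439/-2.689; half-tol=0.352, Σhalf²=0.820920
  -J: nom -32.900 → Σnom=-167.500; wc +0.160/-0.310 → slack +2.599/-2.999; half-tol=0.235, Σhalf²=0.876144
Nominal = -167.500. Worst-case = [-167.500 - 2.999, -167.500 + 2.599] = [-170.499, -164.901]. RSS = √0.876144 = 0.936.

nominal=-167.500 wc=[-170.499,-164.901] rss=0.936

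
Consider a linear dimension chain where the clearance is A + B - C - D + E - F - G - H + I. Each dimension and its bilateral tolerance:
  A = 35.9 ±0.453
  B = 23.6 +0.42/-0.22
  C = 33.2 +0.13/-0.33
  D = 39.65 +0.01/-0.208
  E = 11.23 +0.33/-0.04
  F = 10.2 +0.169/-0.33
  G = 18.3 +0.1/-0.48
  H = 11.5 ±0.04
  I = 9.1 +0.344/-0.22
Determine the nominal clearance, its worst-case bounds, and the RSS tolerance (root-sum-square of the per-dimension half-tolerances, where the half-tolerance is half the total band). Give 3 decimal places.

nominal=-33.020 wc=[-34.402,-30.085] rss=0.796

Stack each dimension's contribution:
  +A: nom +35.900 → Σnom=35.900; wc +0.453/-0.453 → slack +0.453/-0.453; half-tol=0.453, Σhalf²=0.205209
  +B: nom +23.600 → Σnom=59.500; wc +0.420/-0.220 → slack +0.873/-0.673; half-tol=0.320, Σhalf²=0.307609
  -C: nom -33.200 → Σnom=26.300; wc +0.330/-0.130 → slack +1.203/-0.803; half-tol=0.230, Σhalf²=0.360509
  -D: nom -39.650 → Σnom=-13.350; wc +0.208/-0.010 → slack +1.411/-0.813; half-tol=0.109, Σhalf²=0.372390
  +E: nom +11.230 → Σnom=-2.120; wc +0.330/-0.040 → slack +1.741/-0.853; half-tol=0.185, Σhalf²=0.406615
  -F: nom -10.200 → Σnom=-12.320; wc +0.330/-0.169 → slack +2.071/-1.022; half-tol=0.249, Σhalf²=0.468865
  -G: nom -18.300 → Σnom=-30.620; wc +0.480/-0.100 → slack +2.551/-1.122; half-tol=0.290, Σhalf²=0.552965
  -H: nom -11.500 → Σnom=-42.120; wc +0.040/-0.040 → slack +2.591/-1.162; half-tol=0.040, Σhalf²=0.554565
  +I: nom +9.100 → Σnom=-33.020; wc +0.344/-0.220 → slack +2.935/-1.382; half-tol=0.282, Σhalf²=0.634089
Nominal = -33.020. Worst-case = [-33.020 - 1.382, -33.020 + 2.935] = [-34.402, -30.085]. RSS = √0.634089 = 0.796.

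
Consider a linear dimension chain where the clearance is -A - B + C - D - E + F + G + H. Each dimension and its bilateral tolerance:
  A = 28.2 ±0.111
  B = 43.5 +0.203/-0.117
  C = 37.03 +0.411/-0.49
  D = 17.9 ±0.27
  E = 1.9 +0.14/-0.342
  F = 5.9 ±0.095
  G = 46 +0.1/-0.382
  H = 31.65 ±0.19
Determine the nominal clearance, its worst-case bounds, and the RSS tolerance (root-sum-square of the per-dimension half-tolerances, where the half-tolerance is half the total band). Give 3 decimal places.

nominal=29.080 wc=[27.199,30.716] rss=0.689

Stack each dimension's contribution:
  -A: nom -28.200 → Σnom=-28.200; wc +0.111/-0.111 → slack +0.111/-0.111; half-tol=0.111, Σhalf²=0.012321
  -B: nom -43.500 → Σnom=-71.700; wc +0.117/-0.203 → slack +0.228/-0.314; half-tol=0.160, Σhalf²=0.037921
  +C: nom +37.030 → Σnom=-34.670; wc +0.411/-0.490 → slack +0.639/-0.804; half-tol=0.451, Σhalf²=0.240871
  -D: nom -17.900 → Σnom=-52.570; wc +0.270/-0.270 → slack +0.909/-1.074; half-tol=0.270, Σhalf²=0.313771
  -E: nom -1.900 → Σnom=-54.470; wc +0.342/-0.140 → slack +1.251/-1.214; half-tol=0.241, Σhalf²=0.371852
  +F: nom +5.900 → Σnom=-48.570; wc +0.095/-0.095 → slack +1.346/-1.309; half-tol=0.095, Σhalf²=0.380877
  +G: nom +46.000 → Σnom=-2.570; wc +0.100/-0.382 → slack +1.446/-1.691; half-tol=0.241, Σhalf²=0.438958
  +H: nom +31.650 → Σnom=29.080; wc +0.190/-0.190 → slack +1.636/-1.881; half-tol=0.190, Σhalf²=0.475058
Nominal = 29.080. Worst-case = [29.080 - 1.881, 29.080 + 1.636] = [27.199, 30.716]. RSS = √0.475058 = 0.689.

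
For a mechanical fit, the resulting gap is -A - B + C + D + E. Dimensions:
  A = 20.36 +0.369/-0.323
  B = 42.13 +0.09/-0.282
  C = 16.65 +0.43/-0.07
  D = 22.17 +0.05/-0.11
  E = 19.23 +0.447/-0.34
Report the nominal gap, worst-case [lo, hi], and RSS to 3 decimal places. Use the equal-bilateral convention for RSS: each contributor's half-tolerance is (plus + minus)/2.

Stack each dimension's contribution:
  -A: nom -20.360 → Σnom=-20.360; wc +0.323/-0.369 → slack +0.323/-0.369; half-tol=0.346, Σhalf²=0.119716
  -B: nom -42.130 → Σnom=-62.490; wc +0.282/-0.090 → slack +0.605/-0.459; half-tol=0.186, Σhalf²=0.154312
  +C: nom +16.650 → Σnom=-45.840; wc +0.430/-0.070 → slack +1.035/-0.529; half-tol=0.250, Σhalf²=0.216812
  +D: nom +22.170 → Σnom=-23.670; wc +0.050/-0.110 → slack +1.085/-0.639; half-tol=0.080, Σhalf²=0.223212
  +E: nom +19.230 → Σnom=-4.440; wc +0.447/-0.340 → slack +1.532/-0.979; half-tol=0.394, Σhalf²=0.378054
Nominal = -4.440. Worst-case = [-4.440 - 0.979, -4.440 + 1.532] = [-5.419, -2.908]. RSS = √0.378054 = 0.615.

nominal=-4.440 wc=[-5.419,-2.908] rss=0.615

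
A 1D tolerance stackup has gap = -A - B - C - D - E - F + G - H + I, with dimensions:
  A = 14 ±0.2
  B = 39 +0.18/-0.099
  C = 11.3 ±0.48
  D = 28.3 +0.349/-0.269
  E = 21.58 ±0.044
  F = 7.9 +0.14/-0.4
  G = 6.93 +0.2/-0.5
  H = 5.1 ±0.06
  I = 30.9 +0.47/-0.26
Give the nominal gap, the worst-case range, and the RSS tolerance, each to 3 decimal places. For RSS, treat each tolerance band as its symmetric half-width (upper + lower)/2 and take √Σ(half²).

Stack each dimension's contribution:
  -A: nom -14.000 → Σnom=-14.000; wc +0.200/-0.200 → slack +0.200/-0.200; half-tol=0.200, Σhalf²=0.040000
  -B: nom -39.000 → Σnom=-53.000; wc +0.099/-0.180 → slack +0.299/-0.380; half-tol=0.140, Σhalf²=0.059460
  -C: nom -11.300 → Σnom=-64.300; wc +0.480/-0.480 → slack +0.779/-0.860; half-tol=0.480, Σhalf²=0.289860
  -D: nom -28.300 → Σnom=-92.600; wc +0.269/-0.349 → slack +1.048/-1.209; half-tol=0.309, Σhalf²=0.385341
  -E: nom -21.580 → Σnom=-114.180; wc +0.044/-0.044 → slack +1.092/-1.253; half-tol=0.044, Σhalf²=0.387277
  -F: nom -7.900 → Σnom=-122.080; wc +0.400/-0.140 → slack +1.492/-1.393; half-tol=0.270, Σhalf²=0.460177
  +G: nom +6.930 → Σnom=-115.150; wc +0.200/-0.500 → slack +1.692/-1.893; half-tol=0.350, Σhalf²=0.582677
  -H: nom -5.100 → Σnom=-120.250; wc +0.060/-0.060 → slack +1.752/-1.953; half-tol=0.060, Σhalf²=0.586277
  +I: nom +30.900 → Σnom=-89.350; wc +0.470/-0.260 → slack +2.222/-2.213; half-tol=0.365, Σhalf²=0.719502
Nominal = -89.350. Worst-case = [-89.350 - 2.213, -89.350 + 2.222] = [-91.563, -87.128]. RSS = √0.719502 = 0.848.

nominal=-89.350 wc=[-91.563,-87.128] rss=0.848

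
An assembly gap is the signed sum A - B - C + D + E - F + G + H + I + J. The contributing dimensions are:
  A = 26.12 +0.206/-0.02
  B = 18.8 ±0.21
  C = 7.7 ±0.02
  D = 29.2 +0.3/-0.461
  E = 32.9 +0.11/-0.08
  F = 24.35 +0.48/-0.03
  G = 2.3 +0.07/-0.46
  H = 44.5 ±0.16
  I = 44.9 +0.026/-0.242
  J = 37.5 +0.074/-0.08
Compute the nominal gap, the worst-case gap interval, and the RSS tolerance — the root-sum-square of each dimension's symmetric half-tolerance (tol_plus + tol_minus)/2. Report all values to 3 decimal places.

Stack each dimension's contribution:
  +A: nom +26.120 → Σnom=26.120; wc +0.206/-0.020 → slack +0.206/-0.020; half-tol=0.113, Σhalf²=0.012769
  -B: nom -18.800 → Σnom=7.320; wc +0.210/-0.210 → slack +0.416/-0.230; half-tol=0.210, Σhalf²=0.056869
  -C: nom -7.700 → Σnom=-0.380; wc +0.020/-0.020 → slack +0.436/-0.250; half-tol=0.020, Σhalf²=0.057269
  +D: nom +29.200 → Σnom=28.820; wc +0.300/-0.461 → slack +0.736/-0.711; half-tol=0.381, Σhalf²=0.202049
  +E: nom +32.900 → Σnom=61.720; wc +0.110/-0.080 → slack +0.846/-0.791; half-tol=0.095, Σhalf²=0.211074
  -F: nom -24.350 → Σnom=37.370; wc +0.030/-0.480 → slack +0.876/-1.271; half-tol=0.255, Σhalf²=0.276099
  +G: nom +2.300 → Σnom=39.670; wc +0.070/-0.460 → slack +0.946/-1.731; half-tol=0.265, Σhalf²=0.346324
  +H: nom +44.500 → Σnom=84.170; wc +0.160/-0.160 → slack +1.106/-1.891; half-tol=0.160, Σhalf²=0.371924
  +I: nom +44.900 → Σnom=129.070; wc +0.026/-0.242 → slack +1.132/-2.133; half-tol=0.134, Σhalf²=0.389880
  +J: nom +37.500 → Σnom=166.570; wc +0.074/-0.080 → slack +1.206/-2.213; half-tol=0.077, Σhalf²=0.395809
Nominal = 166.570. Worst-case = [166.570 - 2.213, 166.570 + 1.206] = [164.357, 167.776]. RSS = √0.395809 = 0.629.

nominal=166.570 wc=[164.357,167.776] rss=0.629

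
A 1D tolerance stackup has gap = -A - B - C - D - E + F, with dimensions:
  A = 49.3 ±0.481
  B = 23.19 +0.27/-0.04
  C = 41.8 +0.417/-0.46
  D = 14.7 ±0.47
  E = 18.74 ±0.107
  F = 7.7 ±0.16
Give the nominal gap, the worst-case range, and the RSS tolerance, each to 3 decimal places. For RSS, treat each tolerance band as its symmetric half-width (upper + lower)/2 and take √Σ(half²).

nominal=-140.030 wc=[-141.935,-138.312] rss=0.840

Stack each dimension's contribution:
  -A: nom -49.300 → Σnom=-49.300; wc +0.481/-0.481 → slack +0.481/-0.481; half-tol=0.481, Σhalf²=0.231361
  -B: nom -23.190 → Σnom=-72.490; wc +0.040/-0.270 → slack +0.521/-0.751; half-tol=0.155, Σhalf²=0.255386
  -C: nom -41.800 → Σnom=-114.290; wc +0.460/-0.417 → slack +0.981/-1.168; half-tol=0.439, Σhalf²=0.447668
  -D: nom -14.700 → Σnom=-128.990; wc +0.470/-0.470 → slack +1.451/-1.638; half-tol=0.470, Σhalf²=0.668568
  -E: nom -18.740 → Σnom=-147.730; wc +0.107/-0.107 → slack +1.558/-1.745; half-tol=0.107, Σhalf²=0.680017
  +F: nom +7.700 → Σnom=-140.030; wc +0.160/-0.160 → slack +1.718/-1.905; half-tol=0.160, Σhalf²=0.705617
Nominal = -140.030. Worst-case = [-140.030 - 1.905, -140.030 + 1.718] = [-141.935, -138.312]. RSS = √0.705617 = 0.840.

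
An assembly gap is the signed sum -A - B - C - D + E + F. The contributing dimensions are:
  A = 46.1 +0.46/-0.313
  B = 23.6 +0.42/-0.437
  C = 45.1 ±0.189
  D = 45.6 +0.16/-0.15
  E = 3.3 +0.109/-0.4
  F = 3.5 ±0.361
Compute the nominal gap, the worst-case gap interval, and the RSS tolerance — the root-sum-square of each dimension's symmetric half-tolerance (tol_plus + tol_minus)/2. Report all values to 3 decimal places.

nominal=-153.600 wc=[-155.590,-152.041] rss=0.767

Stack each dimension's contribution:
  -A: nom -46.100 → Σnom=-46.100; wc +0.313/-0.460 → slack +0.313/-0.460; half-tol=0.387, Σhalf²=0.149382
  -B: nom -23.600 → Σnom=-69.700; wc +0.437/-0.420 → slack +0.750/-0.880; half-tol=0.428, Σhalf²=0.332994
  -C: nom -45.100 → Σnom=-114.800; wc +0.189/-0.189 → slack +0.939/-1.069; half-tol=0.189, Σhalf²=0.368715
  -D: nom -45.600 → Σnom=-160.400; wc +0.150/-0.160 → slack +1.089/-1.229; half-tol=0.155, Σhalf²=0.392740
  +E: nom +3.300 → Σnom=-157.100; wc +0.109/-0.400 → slack +1.198/-1.629; half-tol=0.255, Σhalf²=0.457511
  +F: nom +3.500 → Σnom=-153.600; wc +0.361/-0.361 → slack +1.559/-1.990; half-tol=0.361, Σhalf²=0.587832
Nominal = -153.600. Worst-case = [-153.600 - 1.990, -153.600 + 1.559] = [-155.590, -152.041]. RSS = √0.587832 = 0.767.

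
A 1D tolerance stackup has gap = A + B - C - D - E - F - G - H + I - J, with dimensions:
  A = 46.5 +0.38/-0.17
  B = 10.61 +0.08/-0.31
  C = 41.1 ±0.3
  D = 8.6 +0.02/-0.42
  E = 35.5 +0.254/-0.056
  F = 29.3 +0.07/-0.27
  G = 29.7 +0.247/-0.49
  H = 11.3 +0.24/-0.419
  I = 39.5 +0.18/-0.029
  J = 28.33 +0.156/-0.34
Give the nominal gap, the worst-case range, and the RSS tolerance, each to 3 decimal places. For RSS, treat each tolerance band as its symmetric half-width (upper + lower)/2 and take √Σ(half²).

Stack each dimension's contribution:
  +A: nom +46.500 → Σnom=46.500; wc +0.380/-0.170 → slack +0.380/-0.170; half-tol=0.275, Σhalf²=0.075625
  +B: nom +10.610 → Σnom=57.110; wc +0.080/-0.310 → slack +0.460/-0.480; half-tol=0.195, Σhalf²=0.113650
  -C: nom -41.100 → Σnom=16.010; wc +0.300/-0.300 → slack +0.760/-0.780; half-tol=0.300, Σhalf²=0.203650
  -D: nom -8.600 → Σnom=7.410; wc +0.420/-0.020 → slack +1.180/-0.800; half-tol=0.220, Σhalf²=0.252050
  -E: nom -35.500 → Σnom=-28.090; wc +0.056/-0.254 → slack +1.236/-1.054; half-tol=0.155, Σhalf²=0.276075
  -F: nom -29.300 → Σnom=-57.390; wc +0.270/-0.070 → slack +1.506/-1.124; half-tol=0.170, Σhalf²=0.304975
  -G: nom -29.700 → Σnom=-87.090; wc +0.490/-0.247 → slack +1.996/-1.371; half-tol=0.368, Σhalf²=0.440767
  -H: nom -11.300 → Σnom=-98.390; wc +0.419/-0.240 → slack +2.415/-1.611; half-tol=0.330, Σhalf²=0.549338
  +I: nom +39.500 → Σnom=-58.890; wc +0.180/-0.029 → slack +2.595/-1.640; half-tol=0.104, Σhalf²=0.560258
  -J: nom -28.330 → Σnom=-87.220; wc +0.340/-0.156 → slack +2.935/-1.796; half-tol=0.248, Σhalf²=0.621762
Nominal = -87.220. Worst-case = [-87.220 - 1.796, -87.220 + 2.935] = [-89.016, -84.285]. RSS = √0.621762 = 0.789.

nominal=-87.220 wc=[-89.016,-84.285] rss=0.789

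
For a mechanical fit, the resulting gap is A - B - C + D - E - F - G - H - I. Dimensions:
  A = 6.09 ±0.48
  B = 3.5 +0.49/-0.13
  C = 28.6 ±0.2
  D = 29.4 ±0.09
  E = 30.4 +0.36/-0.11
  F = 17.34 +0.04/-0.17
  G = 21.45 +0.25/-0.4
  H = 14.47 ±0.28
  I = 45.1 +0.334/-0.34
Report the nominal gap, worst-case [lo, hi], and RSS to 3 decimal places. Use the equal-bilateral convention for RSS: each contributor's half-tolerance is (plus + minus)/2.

nominal=-125.370 wc=[-127.894,-123.170] rss=0.859

Stack each dimension's contribution:
  +A: nom +6.090 → Σnom=6.090; wc +0.480/-0.480 → slack +0.480/-0.480; half-tol=0.480, Σhalf²=0.230400
  -B: nom -3.500 → Σnom=2.590; wc +0.130/-0.490 → slack +0.610/-0.970; half-tol=0.310, Σhalf²=0.326500
  -C: nom -28.600 → Σnom=-26.010; wc +0.200/-0.200 → slack +0.810/-1.170; half-tol=0.200, Σhalf²=0.366500
  +D: nom +29.400 → Σnom=3.390; wc +0.090/-0.090 → slack +0.900/-1.260; half-tol=0.090, Σhalf²=0.374600
  -E: nom -30.400 → Σnom=-27.010; wc +0.110/-0.360 → slack +1.010/-1.620; half-tol=0.235, Σhalf²=0.429825
  -F: nom -17.340 → Σnom=-44.350; wc +0.170/-0.040 → slack +1.180/-1.660; half-tol=0.105, Σhalf²=0.440850
  -G: nom -21.450 → Σnom=-65.800; wc +0.400/-0.250 → slack +1.580/-1.910; half-tol=0.325, Σhalf²=0.546475
  -H: nom -14.470 → Σnom=-80.270; wc +0.280/-0.280 → slack +1.860/-2.190; half-tol=0.280, Σhalf²=0.624875
  -I: nom -45.100 → Σnom=-125.370; wc +0.340/-0.334 → slack +2.200/-2.524; half-tol=0.337, Σhalf²=0.738444
Nominal = -125.370. Worst-case = [-125.370 - 2.524, -125.370 + 2.200] = [-127.894, -123.170]. RSS = √0.738444 = 0.859.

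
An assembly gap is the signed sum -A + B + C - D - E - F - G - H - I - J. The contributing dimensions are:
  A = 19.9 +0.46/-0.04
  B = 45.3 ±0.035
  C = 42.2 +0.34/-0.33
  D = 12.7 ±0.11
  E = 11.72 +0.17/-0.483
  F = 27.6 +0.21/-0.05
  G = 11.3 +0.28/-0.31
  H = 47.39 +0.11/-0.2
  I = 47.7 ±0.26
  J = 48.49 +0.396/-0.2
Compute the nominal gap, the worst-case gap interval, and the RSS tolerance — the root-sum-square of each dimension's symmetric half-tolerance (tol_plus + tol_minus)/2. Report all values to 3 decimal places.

nominal=-139.300 wc=[-141.661,-137.272] rss=0.761

Stack each dimension's contribution:
  -A: nom -19.900 → Σnom=-19.900; wc +0.040/-0.460 → slack +0.040/-0.460; half-tol=0.250, Σhalf²=0.062500
  +B: nom +45.300 → Σnom=25.400; wc +0.035/-0.035 → slack +0.075/-0.495; half-tol=0.035, Σhalf²=0.063725
  +C: nom +42.200 → Σnom=67.600; wc +0.340/-0.330 → slack +0.415/-0.825; half-tol=0.335, Σhalf²=0.175950
  -D: nom -12.700 → Σnom=54.900; wc +0.110/-0.110 → slack +0.525/-0.935; half-tol=0.110, Σhalf²=0.188050
  -E: nom -11.720 → Σnom=43.180; wc +0.483/-0.170 → slack +1.008/-1.105; half-tol=0.327, Σhalf²=0.294652
  -F: nom -27.600 → Σnom=15.580; wc +0.050/-0.210 → slack +1.058/-1.315; half-tol=0.130, Σhalf²=0.311552
  -G: nom -11.300 → Σnom=4.280; wc +0.310/-0.280 → slack +1.368/-1.595; half-tol=0.295, Σhalf²=0.398577
  -H: nom -47.390 → Σnom=-43.110; wc +0.200/-0.110 → slack +1.568/-1.705; half-tol=0.155, Σhalf²=0.422602
  -I: nom -47.700 → Σnom=-90.810; wc +0.260/-0.260 → slack +1.828/-1.965; half-tol=0.260, Σhalf²=0.490202
  -J: nom -48.490 → Σnom=-139.300; wc +0.200/-0.396 → slack +2.028/-2.361; half-tol=0.298, Σhalf²=0.579006
Nominal = -139.300. Worst-case = [-139.300 - 2.361, -139.300 + 2.028] = [-141.661, -137.272]. RSS = √0.579006 = 0.761.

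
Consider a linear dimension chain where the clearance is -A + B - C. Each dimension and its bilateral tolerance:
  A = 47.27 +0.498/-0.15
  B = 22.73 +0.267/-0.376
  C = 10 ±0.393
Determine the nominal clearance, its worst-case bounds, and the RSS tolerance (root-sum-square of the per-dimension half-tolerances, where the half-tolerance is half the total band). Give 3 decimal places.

nominal=-34.540 wc=[-35.807,-33.730] rss=0.602

Stack each dimension's contribution:
  -A: nom -47.270 → Σnom=-47.270; wc +0.150/-0.498 → slack +0.150/-0.498; half-tol=0.324, Σhalf²=0.104976
  +B: nom +22.730 → Σnom=-24.540; wc +0.267/-0.376 → slack +0.417/-0.874; half-tol=0.322, Σhalf²=0.208338
  -C: nom -10.000 → Σnom=-34.540; wc +0.393/-0.393 → slack +0.810/-1.267; half-tol=0.393, Σhalf²=0.362787
Nominal = -34.540. Worst-case = [-34.540 - 1.267, -34.540 + 0.810] = [-35.807, -33.730]. RSS = √0.362787 = 0.602.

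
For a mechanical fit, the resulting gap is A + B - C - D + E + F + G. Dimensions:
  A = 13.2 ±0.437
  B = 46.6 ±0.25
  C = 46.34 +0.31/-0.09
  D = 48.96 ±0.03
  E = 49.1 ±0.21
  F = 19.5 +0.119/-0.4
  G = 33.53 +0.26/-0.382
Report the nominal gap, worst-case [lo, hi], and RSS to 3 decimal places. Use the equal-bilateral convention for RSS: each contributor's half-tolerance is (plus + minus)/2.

nominal=66.630 wc=[64.611,68.026] rss=0.713

Stack each dimension's contribution:
  +A: nom +13.200 → Σnom=13.200; wc +0.437/-0.437 → slack +0.437/-0.437; half-tol=0.437, Σhalf²=0.190969
  +B: nom +46.600 → Σnom=59.800; wc +0.250/-0.250 → slack +0.687/-0.687; half-tol=0.250, Σhalf²=0.253469
  -C: nom -46.340 → Σnom=13.460; wc +0.090/-0.310 → slack +0.777/-0.997; half-tol=0.200, Σhalf²=0.293469
  -D: nom -48.960 → Σnom=-35.500; wc +0.030/-0.030 → slack +0.807/-1.027; half-tol=0.030, Σhalf²=0.294369
  +E: nom +49.100 → Σnom=13.600; wc +0.210/-0.210 → slack +1.017/-1.237; half-tol=0.210, Σhalf²=0.338469
  +F: nom +19.500 → Σnom=33.100; wc +0.119/-0.400 → slack +1.136/-1.637; half-tol=0.260, Σhalf²=0.405809
  +G: nom +33.530 → Σnom=66.630; wc +0.260/-0.382 → slack +1.396/-2.019; half-tol=0.321, Σhalf²=0.508850
Nominal = 66.630. Worst-case = [66.630 - 2.019, 66.630 + 1.396] = [64.611, 68.026]. RSS = √0.508850 = 0.713.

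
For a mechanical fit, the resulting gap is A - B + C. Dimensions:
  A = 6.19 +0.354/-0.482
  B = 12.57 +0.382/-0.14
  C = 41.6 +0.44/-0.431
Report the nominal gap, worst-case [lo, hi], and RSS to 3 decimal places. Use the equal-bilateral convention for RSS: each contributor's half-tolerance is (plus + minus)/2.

nominal=35.220 wc=[33.925,36.154] rss=0.658

Stack each dimension's contribution:
  +A: nom +6.190 → Σnom=6.190; wc +0.354/-0.482 → slack +0.354/-0.482; half-tol=0.418, Σhalf²=0.174724
  -B: nom -12.570 → Σnom=-6.380; wc +0.140/-0.382 → slack +0.494/-0.864; half-tol=0.261, Σhalf²=0.242845
  +C: nom +41.600 → Σnom=35.220; wc +0.440/-0.431 → slack +0.934/-1.295; half-tol=0.435, Σhalf²=0.432505
Nominal = 35.220. Worst-case = [35.220 - 1.295, 35.220 + 0.934] = [33.925, 36.154]. RSS = √0.432505 = 0.658.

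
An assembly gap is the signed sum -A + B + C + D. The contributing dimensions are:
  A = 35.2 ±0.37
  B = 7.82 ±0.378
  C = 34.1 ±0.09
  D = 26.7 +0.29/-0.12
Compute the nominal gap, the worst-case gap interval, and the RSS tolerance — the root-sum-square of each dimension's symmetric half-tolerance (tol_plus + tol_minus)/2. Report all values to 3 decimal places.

Stack each dimension's contribution:
  -A: nom -35.200 → Σnom=-35.200; wc +0.370/-0.370 → slack +0.370/-0.370; half-tol=0.370, Σhalf²=0.136900
  +B: nom +7.820 → Σnom=-27.380; wc +0.378/-0.378 → slack +0.748/-0.748; half-tol=0.378, Σhalf²=0.279784
  +C: nom +34.100 → Σnom=6.720; wc +0.090/-0.090 → slack +0.838/-0.838; half-tol=0.090, Σhalf²=0.287884
  +D: nom +26.700 → Σnom=33.420; wc +0.290/-0.120 → slack +1.128/-0.958; half-tol=0.205, Σhalf²=0.329909
Nominal = 33.420. Worst-case = [33.420 - 0.958, 33.420 + 1.128] = [32.462, 34.548]. RSS = √0.329909 = 0.574.

nominal=33.420 wc=[32.462,34.548] rss=0.574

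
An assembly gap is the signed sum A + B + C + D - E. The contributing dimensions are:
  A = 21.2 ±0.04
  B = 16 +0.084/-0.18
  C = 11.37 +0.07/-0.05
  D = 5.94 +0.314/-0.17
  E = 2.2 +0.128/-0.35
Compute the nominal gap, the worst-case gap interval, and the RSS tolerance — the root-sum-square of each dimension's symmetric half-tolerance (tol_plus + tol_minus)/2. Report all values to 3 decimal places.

Stack each dimension's contribution:
  +A: nom +21.200 → Σnom=21.200; wc +0.040/-0.040 → slack +0.040/-0.040; half-tol=0.040, Σhalf²=0.001600
  +B: nom +16.000 → Σnom=37.200; wc +0.084/-0.180 → slack +0.124/-0.220; half-tol=0.132, Σhalf²=0.019024
  +C: nom +11.370 → Σnom=48.570; wc +0.070/-0.050 → slack +0.194/-0.270; half-tol=0.060, Σhalf²=0.022624
  +D: nom +5.940 → Σnom=54.510; wc +0.314/-0.170 → slack +0.508/-0.440; half-tol=0.242, Σhalf²=0.081188
  -E: nom -2.200 → Σnom=52.310; wc +0.350/-0.128 → slack +0.858/-0.568; half-tol=0.239, Σhalf²=0.138309
Nominal = 52.310. Worst-case = [52.310 - 0.568, 52.310 + 0.858] = [51.742, 53.168]. RSS = √0.138309 = 0.372.

nominal=52.310 wc=[51.742,53.168] rss=0.372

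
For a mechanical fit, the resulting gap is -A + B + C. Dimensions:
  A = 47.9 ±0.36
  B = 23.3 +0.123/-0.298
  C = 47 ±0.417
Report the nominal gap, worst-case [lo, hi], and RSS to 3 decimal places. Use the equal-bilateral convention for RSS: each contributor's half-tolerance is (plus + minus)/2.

nominal=22.400 wc=[21.325,23.300] rss=0.590

Stack each dimension's contribution:
  -A: nom -47.900 → Σnom=-47.900; wc +0.360/-0.360 → slack +0.360/-0.360; half-tol=0.360, Σhalf²=0.129600
  +B: nom +23.300 → Σnom=-24.600; wc +0.123/-0.298 → slack +0.483/-0.658; half-tol=0.210, Σhalf²=0.173910
  +C: nom +47.000 → Σnom=22.400; wc +0.417/-0.417 → slack +0.900/-1.075; half-tol=0.417, Σhalf²=0.347799
Nominal = 22.400. Worst-case = [22.400 - 1.075, 22.400 + 0.900] = [21.325, 23.300]. RSS = √0.347799 = 0.590.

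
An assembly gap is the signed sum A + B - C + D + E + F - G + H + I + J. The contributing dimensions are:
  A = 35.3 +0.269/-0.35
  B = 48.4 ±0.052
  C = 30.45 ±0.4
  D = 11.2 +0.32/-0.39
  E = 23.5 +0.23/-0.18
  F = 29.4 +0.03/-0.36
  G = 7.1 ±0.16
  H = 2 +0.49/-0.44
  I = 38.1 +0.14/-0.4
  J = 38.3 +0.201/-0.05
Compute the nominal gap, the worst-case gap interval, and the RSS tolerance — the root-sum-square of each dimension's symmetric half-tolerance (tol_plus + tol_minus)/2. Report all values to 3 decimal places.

Stack each dimension's contribution:
  +A: nom +35.300 → Σnom=35.300; wc +0.269/-0.350 → slack +0.269/-0.350; half-tol=0.309, Σhalf²=0.095790
  +B: nom +48.400 → Σnom=83.700; wc +0.052/-0.052 → slack +0.321/-0.402; half-tol=0.052, Σhalf²=0.098494
  -C: nom -30.450 → Σnom=53.250; wc +0.400/-0.400 → slack +0.721/-0.802; half-tol=0.400, Σhalf²=0.258494
  +D: nom +11.200 → Σnom=64.450; wc +0.320/-0.390 → slack +1.041/-1.192; half-tol=0.355, Σhalf²=0.384519
  +E: nom +23.500 → Σnom=87.950; wc +0.230/-0.180 → slack +1.271/-1.372; half-tol=0.205, Σhalf²=0.426544
  +F: nom +29.400 → Σnom=117.350; wc +0.030/-0.360 → slack +1.301/-1.732; half-tol=0.195, Σhalf²=0.464569
  -G: nom -7.100 → Σnom=110.250; wc +0.160/-0.160 → slack +1.461/-1.892; half-tol=0.160, Σhalf²=0.490169
  +H: nom +2.000 → Σnom=112.250; wc +0.490/-0.440 → slack +1.951/-2.332; half-tol=0.465, Σhalf²=0.706394
  +I: nom +38.100 → Σnom=150.350; wc +0.140/-0.400 → slack +2.091/-2.732; half-tol=0.270, Σhalf²=0.779294
  +J: nom +38.300 → Σnom=188.650; wc +0.201/-0.050 → slack +2.292/-2.782; half-tol=0.126, Σhalf²=0.795044
Nominal = 188.650. Worst-case = [188.650 - 2.782, 188.650 + 2.292] = [185.868, 190.942]. RSS = √0.795044 = 0.892.

nominal=188.650 wc=[185.868,190.942] rss=0.892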